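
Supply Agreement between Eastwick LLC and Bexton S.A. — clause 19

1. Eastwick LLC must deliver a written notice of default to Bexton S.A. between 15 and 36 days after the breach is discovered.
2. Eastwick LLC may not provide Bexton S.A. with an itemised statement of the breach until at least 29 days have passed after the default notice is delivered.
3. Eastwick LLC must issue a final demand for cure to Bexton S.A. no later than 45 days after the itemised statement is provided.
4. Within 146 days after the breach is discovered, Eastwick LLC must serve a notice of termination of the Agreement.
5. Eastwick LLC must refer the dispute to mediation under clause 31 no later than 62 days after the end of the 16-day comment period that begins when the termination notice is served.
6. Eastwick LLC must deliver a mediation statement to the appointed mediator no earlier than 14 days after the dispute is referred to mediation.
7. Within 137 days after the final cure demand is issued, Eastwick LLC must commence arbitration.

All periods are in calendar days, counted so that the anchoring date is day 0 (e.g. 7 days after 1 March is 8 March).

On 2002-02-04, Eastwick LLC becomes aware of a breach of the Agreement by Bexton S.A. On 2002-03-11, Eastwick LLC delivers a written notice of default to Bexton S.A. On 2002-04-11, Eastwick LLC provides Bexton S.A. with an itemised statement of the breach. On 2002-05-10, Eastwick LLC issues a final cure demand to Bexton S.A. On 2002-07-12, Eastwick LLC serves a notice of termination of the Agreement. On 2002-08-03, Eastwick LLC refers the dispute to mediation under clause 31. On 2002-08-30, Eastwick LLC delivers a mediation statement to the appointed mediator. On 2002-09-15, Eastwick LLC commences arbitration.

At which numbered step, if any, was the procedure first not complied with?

Step 4

Step 1: the window is 15–36 days after 2002-02-04 (when the breach is discovered), so 2002-02-19 through 2002-03-12; 2002-03-11 falls inside that range.
Step 2: the earliest permitted date is 29 days after 2002-03-11 (when the default notice is delivered), i.e. 2002-04-09; done 2002-04-11, after the minimum wait.
Step 3: 45 days after 2002-04-11 (when the itemised statement is provided) is 2002-05-26; completed 2002-05-10, before the deadline.
Step 4: 146 days after 2002-02-04 (when the breach is discovered) is 2002-06-30; done 2002-07-12 — 12 days late.
The procedure was therefore not followed at step 4.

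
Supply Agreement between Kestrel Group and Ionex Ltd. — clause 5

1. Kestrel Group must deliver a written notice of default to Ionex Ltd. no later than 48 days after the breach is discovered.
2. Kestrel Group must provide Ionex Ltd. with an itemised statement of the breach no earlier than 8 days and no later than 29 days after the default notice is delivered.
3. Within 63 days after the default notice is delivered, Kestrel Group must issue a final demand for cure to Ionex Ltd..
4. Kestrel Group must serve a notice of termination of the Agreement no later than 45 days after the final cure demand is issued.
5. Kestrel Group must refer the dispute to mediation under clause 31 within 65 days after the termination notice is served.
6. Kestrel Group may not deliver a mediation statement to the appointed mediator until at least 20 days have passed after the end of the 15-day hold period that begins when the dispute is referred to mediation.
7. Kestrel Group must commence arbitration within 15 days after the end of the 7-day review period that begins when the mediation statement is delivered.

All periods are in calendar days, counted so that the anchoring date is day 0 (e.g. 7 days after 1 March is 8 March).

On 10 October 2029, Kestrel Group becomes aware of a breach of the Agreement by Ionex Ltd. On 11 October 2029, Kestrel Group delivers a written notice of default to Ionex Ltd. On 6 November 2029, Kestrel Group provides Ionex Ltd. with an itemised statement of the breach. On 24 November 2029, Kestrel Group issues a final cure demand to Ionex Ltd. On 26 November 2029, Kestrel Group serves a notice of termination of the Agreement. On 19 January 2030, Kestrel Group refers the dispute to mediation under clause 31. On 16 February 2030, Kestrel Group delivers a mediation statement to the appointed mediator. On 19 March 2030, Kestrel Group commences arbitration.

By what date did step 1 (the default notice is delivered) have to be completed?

27 November 2029

Step 1 runs from 10 October 2029, when the breach is discovered. 48 days after 10 October 2029 is 27 November 2029.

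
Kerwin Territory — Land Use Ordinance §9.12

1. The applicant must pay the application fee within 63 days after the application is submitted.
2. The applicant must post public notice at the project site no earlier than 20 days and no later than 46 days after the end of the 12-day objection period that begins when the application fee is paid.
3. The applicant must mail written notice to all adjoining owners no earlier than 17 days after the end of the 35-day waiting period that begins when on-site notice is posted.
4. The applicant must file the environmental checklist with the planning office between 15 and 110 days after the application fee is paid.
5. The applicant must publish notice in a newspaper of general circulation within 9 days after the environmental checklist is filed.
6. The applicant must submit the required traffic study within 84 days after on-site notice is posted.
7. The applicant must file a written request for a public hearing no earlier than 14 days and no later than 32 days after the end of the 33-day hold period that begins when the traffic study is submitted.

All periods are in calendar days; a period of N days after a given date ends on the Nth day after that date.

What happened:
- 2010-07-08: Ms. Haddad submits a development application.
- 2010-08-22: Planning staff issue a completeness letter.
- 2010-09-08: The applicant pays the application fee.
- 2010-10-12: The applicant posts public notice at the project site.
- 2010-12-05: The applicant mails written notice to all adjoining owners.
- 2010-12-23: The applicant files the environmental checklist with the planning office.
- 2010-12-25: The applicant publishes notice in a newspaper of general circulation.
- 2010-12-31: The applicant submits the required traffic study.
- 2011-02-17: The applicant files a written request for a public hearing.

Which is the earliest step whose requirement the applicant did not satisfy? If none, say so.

None — every step was satisfied

Step 1 — counting 63 days from 2010-07-08 (when the application is submitted) gives a deadline of 2010-09-09; completed 2010-09-08, before the deadline.
Step 2 — 20 and 46 days from 2010-09-20 (end of the 12-day objection period, which began when the application fee is paid on 2010-09-08) are 2010-10-10 and 2010-11-05 respectively; 2010-10-12 falls inside that range.
Step 3 — must wait 17 days from 2010-11-16 (end of the 35-day waiting period, which began when on-site notice is posted on 2010-10-12), so not before 2010-12-03; done 2010-12-05, after the minimum wait.
Step 4 — 15 and 110 days from 2010-09-08 (when the application fee is paid) are 2010-09-23 and 2010-12-27 respectively; 2010-12-23 falls inside that range.
Step 5 — counting 9 days from 2010-12-23 (when the environmental checklist is filed) gives a deadline of 2011-01-01; completed 2010-12-25, before the deadline.
Step 6 — counting 84 days from 2010-10-12 (when on-site notice is posted) gives a deadline of 2011-01-04; 2010-12-31 is within that limit.
Step 7 — 14 and 32 days from 2011-02-02 (end of the 33-day hold period, which began when the traffic study is submitted on 2010-12-31) are 2011-02-16 and 2011-03-06 respectively; done 2011-02-17 — within the window.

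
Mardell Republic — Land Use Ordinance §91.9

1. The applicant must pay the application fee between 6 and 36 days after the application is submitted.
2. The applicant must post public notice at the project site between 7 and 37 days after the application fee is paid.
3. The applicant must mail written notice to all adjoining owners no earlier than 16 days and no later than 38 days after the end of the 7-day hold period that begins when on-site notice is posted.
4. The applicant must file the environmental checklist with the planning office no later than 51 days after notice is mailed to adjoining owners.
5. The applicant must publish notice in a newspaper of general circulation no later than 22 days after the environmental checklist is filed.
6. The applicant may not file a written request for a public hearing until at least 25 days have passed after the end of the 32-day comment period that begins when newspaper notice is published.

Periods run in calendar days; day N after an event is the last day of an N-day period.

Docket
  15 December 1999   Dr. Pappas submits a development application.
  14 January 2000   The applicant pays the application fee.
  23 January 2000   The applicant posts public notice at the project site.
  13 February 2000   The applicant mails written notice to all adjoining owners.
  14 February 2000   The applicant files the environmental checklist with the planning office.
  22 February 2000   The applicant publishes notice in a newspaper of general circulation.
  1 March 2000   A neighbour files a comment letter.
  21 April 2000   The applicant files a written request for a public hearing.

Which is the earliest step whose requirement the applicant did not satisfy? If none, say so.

Step 3

Step 1 — 6 and 36 days from 15 December 1999 (when the application is submitted) are 21 December 1999 and 20 January 2000 respectively; done 14 January 2000 — within the window.
Step 2 — 7 and 37 days from 14 January 2000 (when the application fee is paid) are 21 January 2000 and 20 February 2000 respectively; done 23 January 2000, which is between those dates.
Step 3 — 16 and 38 days from 30 January 2000 (end of the 7-day hold period, which began when on-site notice is posted on 23 January 2000) are 15 February 2000 and 8 March 2000 respectively; done 13 February 2000 — 2 days before the window opened.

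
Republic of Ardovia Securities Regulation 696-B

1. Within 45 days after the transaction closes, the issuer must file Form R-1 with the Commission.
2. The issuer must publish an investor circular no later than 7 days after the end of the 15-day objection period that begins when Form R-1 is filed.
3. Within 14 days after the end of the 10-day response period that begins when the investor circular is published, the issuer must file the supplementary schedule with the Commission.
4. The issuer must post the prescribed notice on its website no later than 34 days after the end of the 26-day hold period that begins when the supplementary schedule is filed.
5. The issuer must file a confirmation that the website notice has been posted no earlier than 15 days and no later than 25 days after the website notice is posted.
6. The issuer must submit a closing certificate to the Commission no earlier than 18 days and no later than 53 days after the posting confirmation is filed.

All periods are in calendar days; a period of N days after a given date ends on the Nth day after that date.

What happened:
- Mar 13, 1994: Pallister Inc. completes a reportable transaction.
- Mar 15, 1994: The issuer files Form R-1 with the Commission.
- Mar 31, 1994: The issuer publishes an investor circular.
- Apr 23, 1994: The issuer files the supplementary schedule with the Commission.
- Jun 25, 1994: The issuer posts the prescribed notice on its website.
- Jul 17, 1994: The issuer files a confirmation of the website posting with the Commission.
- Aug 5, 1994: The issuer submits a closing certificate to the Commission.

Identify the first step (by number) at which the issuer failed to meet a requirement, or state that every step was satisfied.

Step 1: 45 days after Mar 13, 1994 (when the transaction closes) is Apr 27, 1994; done Mar 15, 1994 — timely.
Step 2: 7 days after Mar 30, 1994 (end of the 15-day objection period, which began when Form R-1 is filed on Mar 15, 1994) is Apr 6, 1994; Mar 31, 1994 is within that limit.
Step 3: 14 days after Apr 10, 1994 (end of the 10-day response period, which began when the investor circular is published on Mar 31, 1994) is Apr 24, 1994; completed Apr 23, 1994, before the deadline.
Step 4: 34 days after May 19, 1994 (end of the 26-day hold period, which began when the supplementary schedule is filed on Apr 23, 1994) is Jun 22, 1994; done Jun 25, 1994 — 3 days late.
That is the first point of non-compliance.

Step 4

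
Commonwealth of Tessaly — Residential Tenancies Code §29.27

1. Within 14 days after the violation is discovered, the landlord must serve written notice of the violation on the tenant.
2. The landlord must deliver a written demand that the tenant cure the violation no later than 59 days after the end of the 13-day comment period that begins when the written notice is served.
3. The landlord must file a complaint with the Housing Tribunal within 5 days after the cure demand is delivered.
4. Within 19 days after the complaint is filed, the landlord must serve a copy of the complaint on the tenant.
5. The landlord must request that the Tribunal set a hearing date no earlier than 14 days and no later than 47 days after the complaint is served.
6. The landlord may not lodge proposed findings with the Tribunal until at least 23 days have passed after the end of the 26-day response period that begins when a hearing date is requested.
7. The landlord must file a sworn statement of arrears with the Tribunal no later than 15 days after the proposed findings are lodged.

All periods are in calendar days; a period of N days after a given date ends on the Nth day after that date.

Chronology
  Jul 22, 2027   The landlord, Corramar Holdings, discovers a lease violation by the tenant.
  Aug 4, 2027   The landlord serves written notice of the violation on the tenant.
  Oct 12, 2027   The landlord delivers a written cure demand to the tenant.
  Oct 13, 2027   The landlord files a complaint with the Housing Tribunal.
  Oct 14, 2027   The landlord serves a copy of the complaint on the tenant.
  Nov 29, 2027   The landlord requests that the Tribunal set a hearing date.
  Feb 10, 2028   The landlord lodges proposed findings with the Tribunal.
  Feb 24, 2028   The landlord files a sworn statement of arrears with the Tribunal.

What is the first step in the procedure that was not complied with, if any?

(1) due by Jul 22, 2027 + 14 days = Aug 5, 2027; done Aug 4, 2027 — timely.
(2) due by Aug 17, 2027 + 59 days = Oct 15, 2027; completed Oct 12, 2027, before the deadline.
(3) due by Oct 12, 2027 + 5 days = Oct 17, 2027; completed Oct 13, 2027, before the deadline.
(4) due by Oct 13, 2027 + 19 days = Nov 1, 2027; Oct 14, 2027 is within that limit.
(5) the permitted window runs from Oct 14, 2027 + 14 = Oct 28, 2027 to Oct 14, 2027 + 47 = Nov 30, 2027; done Nov 29, 2027, which is between those dates.
(6) permitted from Dec 25, 2027 + 23 days = Jan 17, 2028 onward; done Feb 10, 2028 — permitted.
(7) due by Feb 10, 2028 + 15 days = Feb 25, 2028; completed Feb 24, 2028, before the deadline.

None — every step was satisfied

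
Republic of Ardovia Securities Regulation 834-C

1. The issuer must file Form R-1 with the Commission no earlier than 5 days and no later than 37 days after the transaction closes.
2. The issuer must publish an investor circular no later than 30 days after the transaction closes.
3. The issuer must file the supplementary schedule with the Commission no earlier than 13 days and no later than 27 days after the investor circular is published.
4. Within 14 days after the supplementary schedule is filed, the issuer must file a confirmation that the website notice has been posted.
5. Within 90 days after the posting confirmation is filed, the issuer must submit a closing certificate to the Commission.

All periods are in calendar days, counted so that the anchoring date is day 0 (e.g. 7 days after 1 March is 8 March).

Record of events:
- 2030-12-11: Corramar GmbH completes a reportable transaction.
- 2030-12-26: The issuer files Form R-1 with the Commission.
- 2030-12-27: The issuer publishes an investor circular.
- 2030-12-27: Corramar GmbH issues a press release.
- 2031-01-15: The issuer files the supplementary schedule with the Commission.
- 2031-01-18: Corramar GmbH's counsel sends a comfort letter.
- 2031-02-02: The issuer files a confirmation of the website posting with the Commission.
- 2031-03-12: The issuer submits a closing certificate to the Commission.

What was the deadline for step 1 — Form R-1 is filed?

2031-01-17

Step 1 runs from 2030-12-11, when the transaction closes. The window is 5–37 days after 2030-12-11; it closes on 2031-01-17.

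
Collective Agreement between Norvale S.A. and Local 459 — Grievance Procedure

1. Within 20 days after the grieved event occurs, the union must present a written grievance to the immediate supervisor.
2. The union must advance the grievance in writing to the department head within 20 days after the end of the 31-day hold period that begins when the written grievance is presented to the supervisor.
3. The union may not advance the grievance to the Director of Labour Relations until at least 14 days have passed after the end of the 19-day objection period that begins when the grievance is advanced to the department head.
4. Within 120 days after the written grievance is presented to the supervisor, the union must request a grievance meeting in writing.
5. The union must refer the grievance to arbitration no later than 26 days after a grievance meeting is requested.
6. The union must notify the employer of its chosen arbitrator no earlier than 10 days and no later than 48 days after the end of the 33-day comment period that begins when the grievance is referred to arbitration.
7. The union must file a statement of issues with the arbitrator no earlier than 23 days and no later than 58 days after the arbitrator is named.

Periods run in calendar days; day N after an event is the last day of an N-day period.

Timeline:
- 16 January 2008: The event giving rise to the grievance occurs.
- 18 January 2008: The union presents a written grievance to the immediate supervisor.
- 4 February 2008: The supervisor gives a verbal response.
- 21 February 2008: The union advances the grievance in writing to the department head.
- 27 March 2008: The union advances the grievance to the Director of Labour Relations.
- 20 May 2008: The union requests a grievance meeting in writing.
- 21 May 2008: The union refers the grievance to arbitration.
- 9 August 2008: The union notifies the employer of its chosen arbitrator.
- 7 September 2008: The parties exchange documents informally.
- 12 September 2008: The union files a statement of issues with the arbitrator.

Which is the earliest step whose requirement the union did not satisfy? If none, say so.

Step 4

Step 1 — counting 20 days from 16 January 2008 (when the grieved event occurs) gives a deadline of 5 February 2008; completed 18 January 2008, before the deadline.
Step 2 — counting 20 days from 18 February 2008 (end of the 31-day hold period, which began when the written grievance is presented to the supervisor on 18 January 2008) gives a deadline of 9 March 2008; completed 21 February 2008, before the deadline.
Step 3 — must wait 14 days from 11 March 2008 (end of the 19-day objection period, which began when the grievance is advanced to the department head on 21 February 2008), so not before 25 March 2008; 27 March 2008 is on or after that date.
Step 4 — counting 120 days from 18 January 2008 (when the written grievance is presented to the supervisor) gives a deadline of 17 May 2008; not done until 20 May 2008, 3 days after the deadline.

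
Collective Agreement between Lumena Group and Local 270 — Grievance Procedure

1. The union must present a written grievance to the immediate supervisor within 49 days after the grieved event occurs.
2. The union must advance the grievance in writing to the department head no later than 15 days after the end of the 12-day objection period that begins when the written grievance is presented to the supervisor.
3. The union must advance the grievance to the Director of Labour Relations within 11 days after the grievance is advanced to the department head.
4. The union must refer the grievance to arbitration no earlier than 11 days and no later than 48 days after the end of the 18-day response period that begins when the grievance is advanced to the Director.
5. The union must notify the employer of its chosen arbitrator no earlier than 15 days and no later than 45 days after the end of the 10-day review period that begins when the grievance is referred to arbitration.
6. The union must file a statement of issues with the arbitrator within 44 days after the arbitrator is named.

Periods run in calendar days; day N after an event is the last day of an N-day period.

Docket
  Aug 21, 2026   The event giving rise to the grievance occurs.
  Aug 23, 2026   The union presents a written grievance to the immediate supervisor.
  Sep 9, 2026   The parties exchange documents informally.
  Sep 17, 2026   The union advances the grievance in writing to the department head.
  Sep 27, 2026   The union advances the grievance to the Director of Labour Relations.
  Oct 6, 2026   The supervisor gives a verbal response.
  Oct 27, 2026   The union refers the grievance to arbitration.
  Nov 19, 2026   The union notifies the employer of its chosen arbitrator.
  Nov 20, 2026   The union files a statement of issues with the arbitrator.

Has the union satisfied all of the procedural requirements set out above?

No

(1) due by Aug 21, 2026 + 49 days = Oct 9, 2026; completed Aug 23, 2026, before the deadline.
(2) due by Sep 4, 2026 + 15 days = Sep 19, 2026; done Sep 17, 2026 — timely.
(3) due by Sep 17, 2026 + 11 days = Sep 28, 2026; Sep 27, 2026 is within that limit.
(4) the permitted window runs from Oct 15, 2026 + 11 = Oct 26, 2026 to Oct 15, 2026 + 48 = Dec 2, 2026; done Oct 27, 2026, which is between those dates.
(5) the permitted window runs from Nov 6, 2026 + 15 = Nov 21, 2026 to Nov 6, 2026 + 45 = Dec 21, 2026; Nov 19, 2026 is 2 days too early.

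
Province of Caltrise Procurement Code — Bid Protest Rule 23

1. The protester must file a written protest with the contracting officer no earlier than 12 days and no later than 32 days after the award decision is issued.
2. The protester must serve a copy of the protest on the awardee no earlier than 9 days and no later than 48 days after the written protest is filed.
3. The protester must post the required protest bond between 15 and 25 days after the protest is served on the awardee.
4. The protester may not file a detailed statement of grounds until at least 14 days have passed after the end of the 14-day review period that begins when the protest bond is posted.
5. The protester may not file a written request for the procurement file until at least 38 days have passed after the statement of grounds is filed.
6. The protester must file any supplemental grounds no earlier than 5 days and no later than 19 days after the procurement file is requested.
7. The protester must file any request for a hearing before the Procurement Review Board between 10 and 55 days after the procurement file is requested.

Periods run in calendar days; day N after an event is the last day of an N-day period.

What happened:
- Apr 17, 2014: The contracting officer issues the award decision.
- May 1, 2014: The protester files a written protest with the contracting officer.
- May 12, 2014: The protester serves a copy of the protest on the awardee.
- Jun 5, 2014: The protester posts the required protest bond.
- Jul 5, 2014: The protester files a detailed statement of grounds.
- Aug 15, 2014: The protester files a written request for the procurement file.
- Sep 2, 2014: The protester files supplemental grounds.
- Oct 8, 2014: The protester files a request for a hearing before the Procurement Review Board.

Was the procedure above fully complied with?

Step 1 — 12 and 32 days from Apr 17, 2014 (when the award decision is issued) are Apr 29, 2014 and May 19, 2014 respectively; done May 1, 2014 — within the window.
Step 2 — 9 and 48 days from May 1, 2014 (when the written protest is filed) are May 10, 2014 and Jun 18, 2014 respectively; done May 12, 2014, which is between those dates.
Step 3 — 15 and 25 days from May 12, 2014 (when the protest is served on the awardee) are May 27, 2014 and Jun 6, 2014 respectively; done Jun 5, 2014 — within the window.
Step 4 — must wait 14 days from Jun 19, 2014 (end of the 14-day review period, which began when the protest bond is posted on Jun 5, 2014), so not before Jul 3, 2014; done Jul 5, 2014 — permitted.
Step 5 — must wait 38 days from Jul 5, 2014 (when the statement of grounds is filed), so not before Aug 12, 2014; done Aug 15, 2014 — permitted.
Step 6 — 5 and 19 days from Aug 15, 2014 (when the procurement file is requested) are Aug 20, 2014 and Sep 3, 2014 respectively; done Sep 2, 2014, which is between those dates.
Step 7 — 10 and 55 days from Aug 15, 2014 (when the procurement file is requested) are Aug 25, 2014 and Oct 9, 2014 respectively; done Oct 8, 2014 — within the window.

Yes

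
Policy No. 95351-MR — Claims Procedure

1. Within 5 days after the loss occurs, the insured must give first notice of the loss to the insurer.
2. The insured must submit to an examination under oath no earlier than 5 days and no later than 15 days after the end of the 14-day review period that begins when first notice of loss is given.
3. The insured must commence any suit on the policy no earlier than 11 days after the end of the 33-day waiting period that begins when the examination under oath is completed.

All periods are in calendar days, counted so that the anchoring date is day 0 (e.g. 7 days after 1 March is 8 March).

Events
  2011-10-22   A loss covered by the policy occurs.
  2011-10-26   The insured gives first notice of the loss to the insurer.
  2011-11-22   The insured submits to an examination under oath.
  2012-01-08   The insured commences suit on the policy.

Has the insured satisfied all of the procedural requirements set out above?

(1) due by 2011-10-22 + 5 days = 2011-10-27; 2011-10-26 is within that limit.
(2) the permitted window runs from 2011-11-09 + 5 = 2011-11-14 to 2011-11-09 + 15 = 2011-11-24; 2011-11-22 falls inside that range.
(3) permitted from 2011-12-25 + 11 days = 2012-01-05 onward; done 2012-01-08 — permitted.

Yes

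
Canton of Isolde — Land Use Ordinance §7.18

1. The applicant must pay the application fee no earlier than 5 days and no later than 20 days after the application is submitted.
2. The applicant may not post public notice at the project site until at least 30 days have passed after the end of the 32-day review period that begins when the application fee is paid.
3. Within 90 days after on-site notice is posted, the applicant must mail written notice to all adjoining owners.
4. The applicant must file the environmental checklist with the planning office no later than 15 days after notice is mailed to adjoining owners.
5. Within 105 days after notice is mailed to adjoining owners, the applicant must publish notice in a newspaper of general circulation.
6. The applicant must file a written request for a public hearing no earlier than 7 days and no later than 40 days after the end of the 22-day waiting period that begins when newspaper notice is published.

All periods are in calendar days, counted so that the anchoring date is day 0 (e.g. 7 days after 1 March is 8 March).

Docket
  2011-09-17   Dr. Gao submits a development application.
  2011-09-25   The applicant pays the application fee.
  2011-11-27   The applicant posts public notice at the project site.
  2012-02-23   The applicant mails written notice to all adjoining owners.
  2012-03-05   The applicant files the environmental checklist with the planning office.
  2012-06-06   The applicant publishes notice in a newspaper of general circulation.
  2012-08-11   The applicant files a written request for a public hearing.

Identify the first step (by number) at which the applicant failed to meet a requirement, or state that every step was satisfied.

(1) the permitted window runs from 2011-09-17 + 5 = 2011-09-22 to 2011-09-17 + 20 = 2011-10-07; 2011-09-25 falls inside that range.
(2) permitted from 2011-10-27 + 30 days = 2011-11-26 onward; 2011-11-27 is on or after that date.
(3) due by 2011-11-27 + 90 days = 2012-02-25; 2012-02-23 is within that limit.
(4) due by 2012-02-23 + 15 days = 2012-03-09; 2012-03-05 is within that limit.
(5) due by 2012-02-23 + 105 days = 2012-06-07; 2012-06-06 is within that limit.
(6) the permitted window runs from 2012-06-28 + 7 = 2012-07-05 to 2012-06-28 + 40 = 2012-08-07; 2012-08-11 is 4 days past the end of the window.
The analysis stops there.

Step 6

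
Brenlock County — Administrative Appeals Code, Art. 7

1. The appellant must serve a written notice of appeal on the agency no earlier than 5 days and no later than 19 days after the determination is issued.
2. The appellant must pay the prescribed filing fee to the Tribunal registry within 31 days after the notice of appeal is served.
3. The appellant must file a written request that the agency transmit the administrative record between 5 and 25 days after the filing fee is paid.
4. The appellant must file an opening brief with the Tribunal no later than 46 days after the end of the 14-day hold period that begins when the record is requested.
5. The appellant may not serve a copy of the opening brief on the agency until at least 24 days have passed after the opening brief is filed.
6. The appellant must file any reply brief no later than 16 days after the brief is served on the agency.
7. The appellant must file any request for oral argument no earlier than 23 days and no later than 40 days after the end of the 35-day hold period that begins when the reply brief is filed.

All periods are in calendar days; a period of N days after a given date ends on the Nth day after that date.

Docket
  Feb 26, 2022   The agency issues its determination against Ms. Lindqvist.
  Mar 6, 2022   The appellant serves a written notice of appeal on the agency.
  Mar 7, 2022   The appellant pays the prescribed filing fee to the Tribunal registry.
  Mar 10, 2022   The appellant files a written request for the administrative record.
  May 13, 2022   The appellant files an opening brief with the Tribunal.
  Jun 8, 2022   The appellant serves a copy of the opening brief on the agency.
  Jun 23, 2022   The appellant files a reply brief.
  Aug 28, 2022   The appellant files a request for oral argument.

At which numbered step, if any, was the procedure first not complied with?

Step 1: the window is 5–19 days after Feb 26, 2022 (when the determination is issued), so Mar 3, 2022 through Mar 17, 2022; done Mar 6, 2022, which is between those dates.
Step 2: 31 days after Mar 6, 2022 (when the notice of appeal is served) is Apr 6, 2022; Mar 7, 2022 is within that limit.
Step 3: the window is 5–25 days after Mar 7, 2022 (when the filing fee is paid), so Mar 12, 2022 through Apr 1, 2022; Mar 10, 2022 is 2 days too early.
The procedure was therefore not followed at step 3.

Step 3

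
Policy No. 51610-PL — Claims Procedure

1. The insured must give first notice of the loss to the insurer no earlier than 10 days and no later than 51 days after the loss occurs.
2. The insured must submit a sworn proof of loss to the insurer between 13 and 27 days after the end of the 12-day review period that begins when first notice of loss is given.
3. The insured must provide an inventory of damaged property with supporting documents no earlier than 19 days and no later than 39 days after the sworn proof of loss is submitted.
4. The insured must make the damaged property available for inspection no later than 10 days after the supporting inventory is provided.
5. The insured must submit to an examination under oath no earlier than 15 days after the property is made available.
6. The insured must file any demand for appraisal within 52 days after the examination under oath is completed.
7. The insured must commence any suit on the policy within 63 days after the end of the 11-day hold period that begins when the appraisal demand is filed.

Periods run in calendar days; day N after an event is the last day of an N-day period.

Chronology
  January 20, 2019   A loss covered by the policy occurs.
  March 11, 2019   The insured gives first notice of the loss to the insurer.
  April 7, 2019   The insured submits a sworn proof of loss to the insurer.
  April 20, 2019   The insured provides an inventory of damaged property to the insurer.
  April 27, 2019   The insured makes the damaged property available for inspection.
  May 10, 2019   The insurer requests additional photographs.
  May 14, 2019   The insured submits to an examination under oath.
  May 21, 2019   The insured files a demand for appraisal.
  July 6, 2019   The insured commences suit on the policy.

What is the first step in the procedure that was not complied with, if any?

Step 3

Step 1: the window is 10–51 days after January 20, 2019 (when the loss occurs), so January 30, 2019 through March 12, 2019; done March 11, 2019, which is between those dates.
Step 2: the window is 13–27 days after March 23, 2019 (end of the 12-day review period, which began when first notice of loss is given on March 11, 2019), so April 5, 2019 through April 19, 2019; done April 7, 2019, which is between those dates.
Step 3: the window is 19–39 days after April 7, 2019 (when the sworn proof of loss is submitted), so April 26, 2019 through May 16, 2019; done April 20, 2019 — 6 days before the window opened.
That is the first point of non-compliance.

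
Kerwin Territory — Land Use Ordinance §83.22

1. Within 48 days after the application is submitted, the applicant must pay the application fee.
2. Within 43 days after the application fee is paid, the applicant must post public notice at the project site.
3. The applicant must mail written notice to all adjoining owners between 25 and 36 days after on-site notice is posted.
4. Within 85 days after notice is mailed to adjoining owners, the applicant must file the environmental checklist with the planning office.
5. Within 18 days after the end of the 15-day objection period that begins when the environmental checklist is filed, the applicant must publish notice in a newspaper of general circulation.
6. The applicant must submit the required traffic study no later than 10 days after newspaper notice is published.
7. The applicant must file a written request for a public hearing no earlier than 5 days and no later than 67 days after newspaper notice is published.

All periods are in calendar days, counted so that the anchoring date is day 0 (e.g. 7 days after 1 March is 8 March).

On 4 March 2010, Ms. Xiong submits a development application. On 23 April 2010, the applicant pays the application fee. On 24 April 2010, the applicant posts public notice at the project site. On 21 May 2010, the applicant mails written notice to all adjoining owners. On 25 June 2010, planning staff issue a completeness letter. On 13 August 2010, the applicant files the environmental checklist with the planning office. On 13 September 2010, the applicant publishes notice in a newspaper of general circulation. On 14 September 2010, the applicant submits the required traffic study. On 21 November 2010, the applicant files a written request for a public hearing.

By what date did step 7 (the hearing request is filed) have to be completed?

Step 7 runs from 13 September 2010, when newspaper notice is published. The window is 5–67 days after 13 September 2010; it closes on 19 November 2010.

19 November 2010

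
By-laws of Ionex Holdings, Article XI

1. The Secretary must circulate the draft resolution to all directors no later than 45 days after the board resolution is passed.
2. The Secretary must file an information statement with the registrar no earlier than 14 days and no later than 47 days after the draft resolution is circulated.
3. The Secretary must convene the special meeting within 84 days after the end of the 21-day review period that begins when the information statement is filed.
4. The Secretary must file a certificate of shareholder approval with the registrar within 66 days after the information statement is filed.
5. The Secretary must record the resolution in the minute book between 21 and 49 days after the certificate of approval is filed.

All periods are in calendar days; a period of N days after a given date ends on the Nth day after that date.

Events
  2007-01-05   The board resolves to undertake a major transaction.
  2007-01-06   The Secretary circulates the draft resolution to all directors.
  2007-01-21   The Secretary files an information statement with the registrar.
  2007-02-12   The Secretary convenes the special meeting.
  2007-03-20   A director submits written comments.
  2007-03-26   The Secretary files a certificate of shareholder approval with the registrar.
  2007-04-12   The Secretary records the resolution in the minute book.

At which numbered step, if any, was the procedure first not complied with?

Step 5

Step 1 — counting 45 days from 2007-01-05 (when the board resolution is passed) gives a deadline of 2007-02-19; completed 2007-01-06, before the deadline.
Step 2 — 14 and 47 days from 2007-01-06 (when the draft resolution is circulated) are 2007-01-20 and 2007-02-22 respectively; done 2007-01-21, which is between those dates.
Step 3 — counting 84 days from 2007-02-11 (end of the 21-day review period, which began when the information statement is filed on 2007-01-21) gives a deadline of 2007-05-06; done 2007-02-12 — timely.
Step 4 — counting 66 days from 2007-01-21 (when the information statement is filed) gives a deadline of 2007-03-28; completed 2007-03-26, before the deadline.
Step 5 — 21 and 49 days from 2007-03-26 (when the certificate of approval is filed) are 2007-04-16 and 2007-05-14 respectively; 2007-04-12 is 4 days too early.
Later steps need not be reached.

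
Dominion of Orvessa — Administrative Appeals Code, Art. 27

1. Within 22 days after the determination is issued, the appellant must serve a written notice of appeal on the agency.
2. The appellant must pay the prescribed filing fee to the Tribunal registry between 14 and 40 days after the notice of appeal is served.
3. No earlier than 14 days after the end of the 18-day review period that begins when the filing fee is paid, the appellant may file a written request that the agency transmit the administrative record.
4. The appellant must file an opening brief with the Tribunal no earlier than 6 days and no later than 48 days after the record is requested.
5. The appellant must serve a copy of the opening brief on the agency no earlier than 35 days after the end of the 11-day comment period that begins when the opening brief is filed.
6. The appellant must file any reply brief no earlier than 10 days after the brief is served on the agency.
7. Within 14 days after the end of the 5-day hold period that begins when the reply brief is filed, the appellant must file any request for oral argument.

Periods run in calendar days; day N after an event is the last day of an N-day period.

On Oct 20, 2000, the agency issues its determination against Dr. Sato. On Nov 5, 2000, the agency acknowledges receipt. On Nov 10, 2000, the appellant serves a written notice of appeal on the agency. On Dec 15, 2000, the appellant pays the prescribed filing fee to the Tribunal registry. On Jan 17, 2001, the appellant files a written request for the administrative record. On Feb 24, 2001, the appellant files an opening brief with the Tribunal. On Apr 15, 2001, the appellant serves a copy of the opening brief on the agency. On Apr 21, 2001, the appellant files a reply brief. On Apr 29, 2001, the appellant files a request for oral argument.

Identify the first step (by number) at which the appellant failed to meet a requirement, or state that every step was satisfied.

Step 1: 22 days after Oct 20, 2000 (when the determination is issued) is Nov 11, 2000; done Nov 10, 2000 — timely.
Step 2: the window is 14–40 days after Nov 10, 2000 (when the notice of appeal is served), so Nov 24, 2000 through Dec 20, 2000; done Dec 15, 2000 — within the window.
Step 3: the earliest permitted date is 14 days after Jan 2, 2001 (end of the 18-day review period, which began when the filing fee is paid on Dec 15, 2000), i.e. Jan 16, 2001; Jan 17, 2001 is on or after that date.
Step 4: the window is 6–48 days after Jan 17, 2001 (when the record is requested), so Jan 23, 2001 through Mar 6, 2001; Feb 24, 2001 falls inside that range.
Step 5: the earliest permitted date is 35 days after Mar 7, 2001 (end of the 11-day comment period, which began when the opening brief is filed on Feb 24, 2001), i.e. Apr 11, 2001; done Apr 15, 2001, after the minimum wait.
Step 6: the earliest permitted date is 10 days after Apr 15, 2001 (when the brief is served on the agency), i.e. Apr 25, 2001; Apr 21, 2001 is 4 days before the earliest permitted date.

Step 6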